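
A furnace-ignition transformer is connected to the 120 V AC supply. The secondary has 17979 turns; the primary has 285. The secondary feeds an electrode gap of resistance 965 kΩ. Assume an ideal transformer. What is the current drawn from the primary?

V_s = V_p × N_s/N_p = 120 × 17979/285 = 7570.1 V.
I_s = V_s/R = 7570.1/965000 = 0.0078447 A.
For an ideal transformer I_p N_p = I_s N_s, so I_p = 0.0078447 × 17979/285 = 0.495 A.

I_p ≈ 0.495 A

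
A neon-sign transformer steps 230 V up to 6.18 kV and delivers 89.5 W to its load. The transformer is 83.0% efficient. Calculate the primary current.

I_p ≈ 0.469 A

P_in = P_out/η = 89.5/0.830 = 107.83 W.
I_p = P_in/V_p = 107.83/230 = 0.469 A.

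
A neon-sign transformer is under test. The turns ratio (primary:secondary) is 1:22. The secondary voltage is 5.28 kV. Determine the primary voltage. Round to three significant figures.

V_p/V_s = N_p/N_s, so V_p = 5280 × 1/22 = 240 V.

V_p ≈ 240 V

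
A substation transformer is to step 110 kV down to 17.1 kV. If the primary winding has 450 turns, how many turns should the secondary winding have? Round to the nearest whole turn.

N_s/N_p = V_s/V_p, so N_s = 450 × 17100/110000 = 70.0 ≈ 70 turns.

N_s = 70 turns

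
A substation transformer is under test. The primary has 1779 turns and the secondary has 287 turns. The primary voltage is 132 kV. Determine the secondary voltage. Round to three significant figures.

V_s/V_p = N_s/N_p, so V_s = 132000 × 287/1779 = 21300 V.

V_s ≈ 21300 V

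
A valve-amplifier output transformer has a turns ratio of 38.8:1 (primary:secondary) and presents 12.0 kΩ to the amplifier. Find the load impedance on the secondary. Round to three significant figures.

Z_s ≈ 7.97 Ω

Z_s = Z_p/(N_p/N_s)² = 12000/38.8² = 7.97 Ω.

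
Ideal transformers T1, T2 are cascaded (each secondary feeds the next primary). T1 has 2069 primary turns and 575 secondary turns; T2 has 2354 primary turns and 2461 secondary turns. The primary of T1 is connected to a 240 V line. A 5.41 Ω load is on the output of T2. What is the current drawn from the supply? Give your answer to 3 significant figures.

After T1: V = 240.00 × 575/2069 = 66.699 V.
After T2: V = 66.699 × 2461/2354 = 69.731 V.
I_load = 69.731/5.41 = 12.889 A, so P_out = 69.731 × 12.889 = 898.77 W.
All ideal ⇒ P_in = P_out, so I_supply = 898.77/240 = 3.74 A.

I_supply ≈ 3.74 A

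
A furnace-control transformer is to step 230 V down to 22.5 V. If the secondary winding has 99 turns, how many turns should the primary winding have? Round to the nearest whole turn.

N_p/N_s = V_p/V_s, so N_p = 99 × 230/22.5 = 1012.0 ≈ 1012 turns.

N_p = 1012 turns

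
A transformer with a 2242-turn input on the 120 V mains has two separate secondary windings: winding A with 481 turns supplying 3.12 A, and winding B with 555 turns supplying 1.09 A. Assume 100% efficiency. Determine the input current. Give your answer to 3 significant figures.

I_in ≈ 0.939 A

V_A = 120 × 481/2242 = 25.745 V; V_B = 120 × 555/2242 = 29.706 V.
P_out = V_A I_A + V_B I_B = 25.745×3.12 + 29.706×1.09 = 80.324 + 32.379 = 112.70 W.
Ideal ⇒ P_in = P_out, so I_in = P_out/V_in = 112.70/120 = 0.939 A.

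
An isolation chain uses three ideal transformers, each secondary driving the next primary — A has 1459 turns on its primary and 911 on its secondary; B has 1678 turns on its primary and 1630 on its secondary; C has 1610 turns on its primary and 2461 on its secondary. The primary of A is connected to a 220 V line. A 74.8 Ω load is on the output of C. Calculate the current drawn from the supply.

After A: V = 220.00 × 911/1459 = 137.37 V.
After B: V = 137.37 × 1630/1678 = 133.44 V.
After C: V = 133.44 × 2461/1610 = 203.97 V.
I_load = 203.97/74.8 = 2.7269 A, so P_out = 203.97 × 2.7269 = 556.20 W.
All ideal ⇒ P_in = P_out, so I_supply = 556.20/220 = 2.53 A.

I_supply ≈ 2.53 A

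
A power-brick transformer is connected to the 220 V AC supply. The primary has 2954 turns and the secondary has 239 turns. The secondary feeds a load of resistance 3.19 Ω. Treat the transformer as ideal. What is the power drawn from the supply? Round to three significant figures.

V_s = V_p × N_s/N_p = 220 × 239/2954 = 17.800 V.
I_s = V_s/R = 17.800/3.19 = 5.5798 A.
I_p = I_s × N_s/N_p = 5.5798 × 239/2954 = 0.45145 A.
P = V_p I_p = 220 × 0.45145 = 99.3 W.

P ≈ 99.3 W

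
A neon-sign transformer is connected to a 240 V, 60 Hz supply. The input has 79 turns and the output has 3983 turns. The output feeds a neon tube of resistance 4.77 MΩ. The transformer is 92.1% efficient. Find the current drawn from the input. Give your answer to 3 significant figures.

I_in ≈ 0.139 A

V_out = 240 × 3983/79 = 12100 V.
I_out = V_out/R = 12100/(4.77×10^6) = 0.0025367 A.
P_out = V_out I_out = 12100 × 0.0025367 = 30.695 W.
P_in = P_out/η = 30.695/0.921 = 33.328 W.
I_in = P_in/V_in = 33.328/240 = 0.139 A.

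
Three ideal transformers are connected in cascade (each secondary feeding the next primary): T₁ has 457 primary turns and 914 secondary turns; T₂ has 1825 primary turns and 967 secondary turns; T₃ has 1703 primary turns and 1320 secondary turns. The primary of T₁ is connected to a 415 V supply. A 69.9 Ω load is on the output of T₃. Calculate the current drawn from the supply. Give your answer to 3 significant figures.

After T₁: V = 415.00 × 914/457 = 830.00 V.
After T₂: V = 830.00 × 967/1825 = 439.79 V.
After T₃: V = 439.79 × 1320/1703 = 340.88 V.
I_load = 340.88/69.9 = 4.8767 A, so P_out = 340.88 × 4.8767 = 1662.4 W.
All ideal ⇒ P_in = P_out, so I_supply = 1662.4/415 = 4.01 A.

I_supply ≈ 4.01 A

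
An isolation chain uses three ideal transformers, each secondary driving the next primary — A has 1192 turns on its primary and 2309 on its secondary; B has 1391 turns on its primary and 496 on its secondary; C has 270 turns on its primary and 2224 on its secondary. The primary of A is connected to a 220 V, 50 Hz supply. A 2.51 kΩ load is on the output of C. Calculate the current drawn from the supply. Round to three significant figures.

After A: V = 220.00 × 2309/1192 = 426.16 V.
After B: V = 426.16 × 496/1391 = 151.96 V.
After C: V = 151.96 × 2224/270 = 1251.7 V.
I_load = 1251.7/2510 = 0.49868 A, so P_out = 1251.7 × 0.49868 = 624.19 W.
All ideal ⇒ P_in = P_out, so I_supply = 624.19/220 = 2.84 A.

I_supply ≈ 2.84 A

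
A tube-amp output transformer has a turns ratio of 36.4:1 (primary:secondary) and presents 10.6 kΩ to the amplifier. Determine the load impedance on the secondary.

Z_s = Z_p/(N_p/N_s)² = 10600/36.4² = 8.00 Ω.

Z_s ≈ 8.00 Ω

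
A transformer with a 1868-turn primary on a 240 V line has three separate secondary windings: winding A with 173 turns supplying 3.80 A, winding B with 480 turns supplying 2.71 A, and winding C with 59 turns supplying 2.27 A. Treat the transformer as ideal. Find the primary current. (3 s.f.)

V_A = 240 × 173/1868 = 22.227 V; V_B = 240 × 480/1868 = 61.670 V; V_C = 240 × 59/1868 = 7.5803 V.
P_out = V_A I_A + V_B I_B + V_C I_C = 22.227×3.80 + 61.670×2.71 + 7.5803×2.27 = 84.463 + 167.13 + 17.207 = 268.80 W.
Ideal ⇒ P_in = P_out, so I_p = P_out/V_p = 268.80/240 = 1.12 A.

I_p ≈ 1.12 A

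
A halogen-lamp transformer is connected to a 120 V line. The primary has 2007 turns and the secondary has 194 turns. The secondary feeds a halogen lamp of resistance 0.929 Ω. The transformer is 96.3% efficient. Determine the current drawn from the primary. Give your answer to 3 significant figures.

I_p ≈ 1.25 A

V_s = 120 × 194/2007 = 11.599 V.
I_s = V_s/R = 11.599/0.929 = 12.486 A.
P_out = V_s I_s = 11.599 × 12.486 = 144.83 W.
P_in = P_out/η = 144.83/0.963 = 150.39 W.
I_p = P_in/V_p = 150.39/120 = 1.25 A.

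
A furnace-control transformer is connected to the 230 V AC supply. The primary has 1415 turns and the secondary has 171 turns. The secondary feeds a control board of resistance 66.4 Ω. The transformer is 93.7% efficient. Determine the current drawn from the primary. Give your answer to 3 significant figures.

I_p ≈ 0.0540 A

V_s = 230 × 171/1415 = 27.795 V.
I_s = V_s/R = 27.795/66.4 = 0.41860 A.
P_out = V_s I_s = 27.795 × 0.41860 = 11.635 W.
P_in = P_out/η = 11.635/0.937 = 12.417 W.
I_p = P_in/V_p = 12.417/230 = 0.0540 A.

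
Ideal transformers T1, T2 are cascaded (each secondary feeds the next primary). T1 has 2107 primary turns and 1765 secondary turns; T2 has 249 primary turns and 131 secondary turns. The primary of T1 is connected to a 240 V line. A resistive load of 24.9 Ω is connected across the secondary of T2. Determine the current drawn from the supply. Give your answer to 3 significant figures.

After T1: V = 240.00 × 1765/2107 = 201.04 V.
After T2: V = 201.04 × 131/249 = 105.77 V.
I_load = 105.77/24.9 = 4.2478 A, so P_out = 105.77 × 4.2478 = 449.29 W.
All ideal ⇒ P_in = P_out, so I_supply = 449.29/240 = 1.87 A.

I_supply ≈ 1.87 A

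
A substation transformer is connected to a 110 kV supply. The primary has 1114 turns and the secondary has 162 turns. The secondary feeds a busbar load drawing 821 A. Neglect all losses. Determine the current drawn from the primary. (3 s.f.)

I_p ≈ 119 A

For an ideal transformer I_p N_p = I_s N_s, so I_p = 821 × 162/1114 = 119 A.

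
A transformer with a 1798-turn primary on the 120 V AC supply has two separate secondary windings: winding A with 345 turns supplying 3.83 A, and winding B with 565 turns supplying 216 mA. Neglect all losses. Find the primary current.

I_p ≈ 0.803 A

V_A = 120 × 345/1798 = 23.026 V; V_B = 120 × 565/1798 = 37.709 V.
P_out = V_A I_A + V_B I_B = 23.026×3.83 + 37.709×0.216 = 88.188 + 8.1451 = 96.333 W.
Ideal ⇒ P_in = P_out, so I_p = P_out/V_p = 96.333/120 = 0.803 A.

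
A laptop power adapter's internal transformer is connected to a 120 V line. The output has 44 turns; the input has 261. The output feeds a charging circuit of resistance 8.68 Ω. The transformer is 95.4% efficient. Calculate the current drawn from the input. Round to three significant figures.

V_out = 120 × 44/261 = 20.230 V.
I_out = V_out/R = 20.230/8.68 = 2.3306 A.
P_out = V_out I_out = 20.230 × 2.3306 = 47.148 W.
P_in = P_out/η = 47.148/0.954 = 49.422 W.
I_in = P_in/V_in = 49.422/120 = 0.412 A.

I_in ≈ 0.412 A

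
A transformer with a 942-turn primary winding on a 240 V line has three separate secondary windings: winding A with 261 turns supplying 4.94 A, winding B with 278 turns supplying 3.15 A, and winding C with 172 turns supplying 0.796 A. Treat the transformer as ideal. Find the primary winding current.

V_A = 240 × 261/942 = 66.497 V; V_B = 240 × 278/942 = 70.828 V; V_C = 240 × 172/942 = 43.822 V.
P_out = V_A I_A + V_B I_B + V_C I_C = 66.497×4.94 + 70.828×3.15 + 43.822×0.796 = 328.49 + 223.11 + 34.882 = 586.48 W.
Ideal ⇒ P_in = P_out, so I_p = P_out/V_p = 586.48/240 = 2.44 A.

I_p ≈ 2.44 A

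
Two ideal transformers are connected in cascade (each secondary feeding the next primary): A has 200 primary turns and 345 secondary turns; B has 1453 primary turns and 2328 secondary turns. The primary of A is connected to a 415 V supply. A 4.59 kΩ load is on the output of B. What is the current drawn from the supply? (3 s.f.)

I_supply ≈ 0.691 A

After A: V = 415.00 × 345/200 = 715.88 V.
After B: V = 715.88 × 2328/1453 = 1147.0 V.
I_load = 1147.0/4590 = 0.24989 A, so P_out = 1147.0 × 0.24989 = 286.61 W.
All ideal ⇒ P_in = P_out, so I_supply = 286.61/415 = 0.691 A.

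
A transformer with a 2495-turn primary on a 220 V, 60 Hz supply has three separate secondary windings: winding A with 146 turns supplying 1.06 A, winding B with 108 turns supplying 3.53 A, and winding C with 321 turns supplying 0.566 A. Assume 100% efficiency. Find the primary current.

V_A = 220 × 146/2495 = 12.874 V; V_B = 220 × 108/2495 = 9.5230 V; V_C = 220 × 321/2495 = 28.305 V.
P_out = V_A I_A + V_B I_B + V_C I_C = 12.874×1.06 + 9.5230×3.53 + 28.305×0.566 = 13.646 + 33.616 + 16.020 = 63.283 W.
Ideal ⇒ P_in = P_out, so I_p = P_out/V_p = 63.283/220 = 0.288 A.

I_p ≈ 0.288 A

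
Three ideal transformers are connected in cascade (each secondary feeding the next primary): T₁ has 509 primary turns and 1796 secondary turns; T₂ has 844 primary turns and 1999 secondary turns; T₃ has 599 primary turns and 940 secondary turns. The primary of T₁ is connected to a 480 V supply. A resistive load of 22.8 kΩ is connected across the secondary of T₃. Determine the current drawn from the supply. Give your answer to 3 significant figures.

I_supply ≈ 3.62 A

Secondary of T₁: V = 480.00 × 1796/509 = 1693.7 V.
Secondary of T₂: V = 1693.7 × 1999/844 = 4011.4 V.
Secondary of T₃: V = 4011.4 × 940/599 = 6295.1 V.
I_load = 6295.1/22800 = 0.27610 A, so P_out = 6295.1 × 0.27610 = 1738.1 W.
All ideal ⇒ P_in = P_out, so I_supply = 1738.1/480 = 3.62 A.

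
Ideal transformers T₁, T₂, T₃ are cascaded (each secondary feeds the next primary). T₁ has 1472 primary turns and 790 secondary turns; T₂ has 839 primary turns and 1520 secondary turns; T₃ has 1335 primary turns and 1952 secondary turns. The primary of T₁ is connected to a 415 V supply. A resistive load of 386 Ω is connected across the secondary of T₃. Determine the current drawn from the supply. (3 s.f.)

I_supply ≈ 2.17 A

Secondary of T₁: V = 415.00 × 790/1472 = 222.72 V.
Secondary of T₂: V = 222.72 × 1520/839 = 403.51 V.
Secondary of T₃: V = 403.51 × 1952/1335 = 589.99 V.
I_load = 589.99/386 = 1.5285 A, so P_out = 589.99 × 1.5285 = 901.79 W.
All ideal ⇒ P_in = P_out, so I_supply = 901.79/415 = 2.17 A.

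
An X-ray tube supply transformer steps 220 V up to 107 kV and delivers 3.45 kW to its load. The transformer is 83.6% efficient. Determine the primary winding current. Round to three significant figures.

P_in = P_out/η = 3450/0.836 = 4126.8 W.
I_p = P_in/V_p = 4126.8/220 = 18.8 A.

I_p ≈ 18.8 A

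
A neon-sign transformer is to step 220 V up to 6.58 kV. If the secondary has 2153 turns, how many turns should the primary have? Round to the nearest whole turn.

N_p/N_s = V_p/V_s, so N_p = 2153 × 220/6580 = 72.0 ≈ 72 turns.

N_p = 72 turns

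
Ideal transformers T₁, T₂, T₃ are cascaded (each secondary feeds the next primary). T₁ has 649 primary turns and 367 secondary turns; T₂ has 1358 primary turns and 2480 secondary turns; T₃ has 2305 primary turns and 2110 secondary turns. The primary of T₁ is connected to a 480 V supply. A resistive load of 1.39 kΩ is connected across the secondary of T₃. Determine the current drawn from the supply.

I_supply ≈ 0.309 A

After T₁: V = 480.00 × 367/649 = 271.43 V.
After T₂: V = 271.43 × 2480/1358 = 495.69 V.
After T₃: V = 495.69 × 2110/2305 = 453.76 V.
I_load = 453.76/1390 = 0.32645 A, so P_out = 453.76 × 0.32645 = 148.13 W.
All ideal ⇒ P_in = P_out, so I_supply = 148.13/480 = 0.309 A.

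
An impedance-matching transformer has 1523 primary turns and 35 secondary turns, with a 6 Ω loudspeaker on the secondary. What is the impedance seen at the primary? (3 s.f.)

Z_p ≈ 11400 Ω

Z_p = (N_p/N_s)² × Z_s = (1523/35)² × 6 = 11400 Ω.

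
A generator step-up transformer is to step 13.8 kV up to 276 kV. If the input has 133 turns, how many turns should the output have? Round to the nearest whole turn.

N_out/N_in = V_out/V_in, so N_out = 133 × 276000/13800 = 2660.0 ≈ 2660 turns.

N_out = 2660 turns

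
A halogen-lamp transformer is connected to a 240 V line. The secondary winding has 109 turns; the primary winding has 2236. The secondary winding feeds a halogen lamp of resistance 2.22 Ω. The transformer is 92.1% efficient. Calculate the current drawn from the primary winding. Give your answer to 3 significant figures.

I_p ≈ 0.279 A

V_s = 240 × 109/2236 = 11.699 V.
I_s = V_s/R = 11.699/2.22 = 5.2700 A.
P_out = V_s I_s = 11.699 × 5.2700 = 61.657 W.
P_in = P_out/η = 61.657/0.921 = 66.945 W.
I_p = P_in/V_p = 66.945/240 = 0.279 A.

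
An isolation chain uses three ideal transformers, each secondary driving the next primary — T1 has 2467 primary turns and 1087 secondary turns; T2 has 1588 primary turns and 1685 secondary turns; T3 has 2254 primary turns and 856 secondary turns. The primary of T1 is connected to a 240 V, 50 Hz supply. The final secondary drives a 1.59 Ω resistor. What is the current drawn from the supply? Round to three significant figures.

Secondary of T1: V = 240.00 × 1087/2467 = 105.75 V.
Secondary of T2: V = 105.75 × 1685/1588 = 112.21 V.
Secondary of T3: V = 112.21 × 856/2254 = 42.613 V.
I_load = 42.613/1.59 = 26.801 A, so P_out = 42.613 × 26.801 = 1142.0 W.
All ideal ⇒ P_in = P_out, so I_supply = 1142.0/240 = 4.76 A.

I_supply ≈ 4.76 A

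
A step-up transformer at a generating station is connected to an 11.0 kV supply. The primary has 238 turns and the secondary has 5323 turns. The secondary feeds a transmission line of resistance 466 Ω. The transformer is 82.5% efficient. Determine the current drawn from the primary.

V_s = 11000 × 5323/238 = 246020 V.
I_s = V_s/R = 246020/466 = 527.94 A.
P_out = V_s I_s = 246020 × 527.94 = 1.2988×10^8 W.
P_in = P_out/η = 1.2988×10^8/0.825 = 1.5744×10^8 W.
I_p = P_in/V_p = 1.5744×10^8/11000 = 14300 A.

I_p ≈ 14300 A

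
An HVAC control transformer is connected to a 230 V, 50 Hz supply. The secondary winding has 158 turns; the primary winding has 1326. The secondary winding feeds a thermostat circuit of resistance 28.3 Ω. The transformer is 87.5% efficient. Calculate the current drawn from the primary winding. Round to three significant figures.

I_p ≈ 0.132 A

V_s = 230 × 158/1326 = 27.406 V.
I_s = V_s/R = 27.406/28.3 = 0.96840 A.
P_out = V_s I_s = 27.406 × 0.96840 = 26.540 W.
P_in = P_out/η = 26.540/0.875 = 30.331 W.
I_p = P_in/V_p = 30.331/230 = 0.132 A.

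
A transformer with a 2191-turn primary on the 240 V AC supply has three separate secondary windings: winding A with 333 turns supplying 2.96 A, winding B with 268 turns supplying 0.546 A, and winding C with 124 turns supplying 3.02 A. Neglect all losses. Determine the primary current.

I_p ≈ 0.688 A

V_A = 240 × 333/2191 = 36.476 V; V_B = 240 × 268/2191 = 29.356 V; V_C = 240 × 124/2191 = 13.583 V.
P_out = V_A I_A + V_B I_B + V_C I_C = 36.476×2.96 + 29.356×0.546 + 13.583×3.02 = 107.97 + 16.029 + 41.020 = 165.02 W.
Ideal ⇒ P_in = P_out, so I_p = P_out/V_p = 165.02/240 = 0.688 A.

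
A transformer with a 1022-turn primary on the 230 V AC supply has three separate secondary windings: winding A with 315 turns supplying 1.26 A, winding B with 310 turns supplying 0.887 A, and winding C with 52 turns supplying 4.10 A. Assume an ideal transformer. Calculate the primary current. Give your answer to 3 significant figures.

V_A = 230 × 315/1022 = 70.890 V; V_B = 230 × 310/1022 = 69.765 V; V_C = 230 × 52/1022 = 11.703 V.
P_out = V_A I_A + V_B I_B + V_C I_C = 70.890×1.26 + 69.765×0.887 + 11.703×4.10 = 89.322 + 61.882 + 47.980 = 199.18 W.
Ideal ⇒ P_in = P_out, so I_p = P_out/V_p = 199.18/230 = 0.866 A.

I_p ≈ 0.866 A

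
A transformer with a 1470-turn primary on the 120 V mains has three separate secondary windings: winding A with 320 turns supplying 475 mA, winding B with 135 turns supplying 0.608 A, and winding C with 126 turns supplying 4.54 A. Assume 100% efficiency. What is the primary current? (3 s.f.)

V_A = 120 × 320/1470 = 26.122 V; V_B = 120 × 135/1470 = 11.020 V; V_C = 120 × 126/1470 = 10.286 V.
P_out = V_A I_A + V_B I_B + V_C I_C = 26.122×0.475 + 11.020×0.608 + 10.286×4.54 = 12.408 + 6.7004 + 46.697 = 65.806 W.
Ideal ⇒ P_in = P_out, so I_p = P_out/V_p = 65.806/120 = 0.548 A.

I_p ≈ 0.548 A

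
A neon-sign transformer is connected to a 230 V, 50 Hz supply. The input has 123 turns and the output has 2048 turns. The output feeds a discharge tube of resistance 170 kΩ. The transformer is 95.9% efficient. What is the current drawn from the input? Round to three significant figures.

V_out = 230 × 2048/123 = 3829.6 V.
I_out = V_out/R = 3829.6/170000 = 0.022527 A.
P_out = V_out I_out = 3829.6 × 0.022527 = 86.269 W.
P_in = P_out/η = 86.269/0.959 = 89.958 W.
I_in = P_in/V_in = 89.958/230 = 0.391 A.

I_in ≈ 0.391 A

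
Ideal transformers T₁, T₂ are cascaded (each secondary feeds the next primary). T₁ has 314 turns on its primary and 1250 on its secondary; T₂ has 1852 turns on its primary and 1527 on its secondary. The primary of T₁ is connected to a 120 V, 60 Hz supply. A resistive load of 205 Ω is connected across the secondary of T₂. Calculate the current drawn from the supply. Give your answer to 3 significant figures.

Secondary of T₁: V = 120.00 × 1250/314 = 477.71 V.
Secondary of T₂: V = 477.71 × 1527/1852 = 393.88 V.
I_load = 393.88/205 = 1.9213 A, so P_out = 393.88 × 1.9213 = 756.77 W.
All ideal ⇒ P_in = P_out, so I_supply = 756.77/120 = 6.31 A.

I_supply ≈ 6.31 A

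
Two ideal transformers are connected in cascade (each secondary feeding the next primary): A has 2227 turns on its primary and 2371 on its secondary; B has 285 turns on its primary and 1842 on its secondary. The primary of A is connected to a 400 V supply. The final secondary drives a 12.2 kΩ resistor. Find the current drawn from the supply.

I_supply ≈ 1.55 A

After A: V = 400.00 × 2371/2227 = 425.86 V.
After B: V = 425.86 × 1842/285 = 2752.4 V.
I_load = 2752.4/12200 = 0.22561 A, so P_out = 2752.4 × 0.22561 = 620.97 W.
All ideal ⇒ P_in = P_out, so I_supply = 620.97/400 = 1.55 A.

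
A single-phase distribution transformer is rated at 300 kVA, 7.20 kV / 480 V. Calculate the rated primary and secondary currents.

I_p ≈ 41.7 A, I_s ≈ 625 A

I_p = S/V_p = 300000/7200 = 41.7 A.
I_s = S/V_s = 300000/480 = 625 A.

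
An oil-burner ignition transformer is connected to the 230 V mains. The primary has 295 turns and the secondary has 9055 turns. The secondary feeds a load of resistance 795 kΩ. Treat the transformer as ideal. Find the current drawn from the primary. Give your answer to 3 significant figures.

V_s = V_p × N_s/N_p = 230 × 9055/295 = 7059.8 V.
I_s = V_s/R = 7059.8/795000 = 0.0088803 A.
For an ideal transformer I_p N_p = I_s N_s, so I_p = 0.0088803 × 9055/295 = 0.273 A.

I_p ≈ 0.273 A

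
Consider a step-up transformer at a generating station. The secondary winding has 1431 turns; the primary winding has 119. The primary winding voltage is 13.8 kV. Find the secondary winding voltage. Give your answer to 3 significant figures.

V_s ≈ 166000 V

V_s/V_p = N_s/N_p, so V_s = 13800 × 1431/119 = 166000 V.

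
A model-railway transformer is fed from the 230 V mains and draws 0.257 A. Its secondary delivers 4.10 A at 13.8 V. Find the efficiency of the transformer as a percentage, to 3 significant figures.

P_in = 230 × 0.257 = 59.1100 W.
P_out = 13.8 × 4.10 = 56.5800 W.
η = P_out/P_in = 56.5800/59.1100 = 0.957.

η ≈ 95.7%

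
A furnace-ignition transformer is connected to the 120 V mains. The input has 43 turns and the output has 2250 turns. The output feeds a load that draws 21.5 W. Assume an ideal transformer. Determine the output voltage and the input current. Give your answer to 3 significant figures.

V_out = V_in × N_out/N_in = 120 × 2250/43 = 6279.1 V.
I_out = P/V_out = 21.5/6279.1 = 0.0034241 A.
I_in = I_out × N_out/N_in = 0.0034241 × 2250/43 = 0.179 A.

V_out ≈ 6280 V, I_in ≈ 0.179 A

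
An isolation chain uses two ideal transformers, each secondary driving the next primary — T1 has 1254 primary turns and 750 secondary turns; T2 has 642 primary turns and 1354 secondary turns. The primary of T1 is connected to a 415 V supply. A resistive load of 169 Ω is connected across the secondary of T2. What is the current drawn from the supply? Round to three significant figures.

I_supply ≈ 3.91 A

After T1: V = 415.00 × 750/1254 = 248.21 V.
After T2: V = 248.21 × 1354/642 = 523.47 V.
I_load = 523.47/169 = 3.0975 A, so P_out = 523.47 × 3.0975 = 1621.5 W.
All ideal ⇒ P_in = P_out, so I_supply = 1621.5/415 = 3.91 A.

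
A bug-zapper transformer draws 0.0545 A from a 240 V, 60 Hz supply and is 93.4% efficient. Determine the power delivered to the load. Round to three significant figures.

P_in = V_p I_p = 240 × 0.0545 = 13.080 W.
P_out = η P_in = 0.934 × 13.080 = 12.2 W.

P_out ≈ 12.2 W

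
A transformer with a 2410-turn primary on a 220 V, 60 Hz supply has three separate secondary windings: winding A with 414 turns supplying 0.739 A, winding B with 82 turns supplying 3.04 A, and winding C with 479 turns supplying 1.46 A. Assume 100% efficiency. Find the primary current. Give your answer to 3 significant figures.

I_p ≈ 0.521 A

V_A = 220 × 414/2410 = 37.793 V; V_B = 220 × 82/2410 = 7.4855 V; V_C = 220 × 479/2410 = 43.726 V.
P_out = V_A I_A + V_B I_B + V_C I_C = 37.793×0.739 + 7.4855×3.04 + 43.726×1.46 = 27.929 + 22.756 + 63.840 = 114.52 W.
Ideal ⇒ P_in = P_out, so I_p = P_out/V_p = 114.52/220 = 0.521 A.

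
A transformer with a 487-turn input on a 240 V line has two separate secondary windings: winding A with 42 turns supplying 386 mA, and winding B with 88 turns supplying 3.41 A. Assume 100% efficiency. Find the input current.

I_in ≈ 0.649 A

V_A = 240 × 42/487 = 20.698 V; V_B = 240 × 88/487 = 43.368 V.
P_out = V_A I_A + V_B I_B = 20.698×0.386 + 43.368×3.41 = 7.9895 + 147.88 = 155.87 W.
Ideal ⇒ P_in = P_out, so I_in = P_out/V_in = 155.87/240 = 0.649 A.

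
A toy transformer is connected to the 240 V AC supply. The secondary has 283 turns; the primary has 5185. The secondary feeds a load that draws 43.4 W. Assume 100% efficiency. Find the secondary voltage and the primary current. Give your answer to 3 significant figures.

V_s ≈ 13.1 V, I_p ≈ 0.181 A

V_s = V_p × N_s/N_p = 240 × 283/5185 = 13.099 V.
I_s = P/V_s = 43.4/13.099 = 3.3131 A.
I_p = I_s × N_s/N_p = 3.3131 × 283/5185 = 0.181 A.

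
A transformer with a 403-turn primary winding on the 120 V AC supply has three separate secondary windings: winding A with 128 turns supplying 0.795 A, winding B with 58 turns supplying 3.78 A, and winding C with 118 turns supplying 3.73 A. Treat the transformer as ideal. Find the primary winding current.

V_A = 120 × 128/403 = 38.114 V; V_B = 120 × 58/403 = 17.270 V; V_C = 120 × 118/403 = 35.136 V.
P_out = V_A I_A + V_B I_B + V_C I_C = 38.114×0.795 + 17.270×3.78 + 35.136×3.73 = 30.301 + 65.282 + 131.06 = 226.64 W.
Ideal ⇒ P_in = P_out, so I_p = P_out/V_p = 226.64/120 = 1.89 A.

I_p ≈ 1.89 A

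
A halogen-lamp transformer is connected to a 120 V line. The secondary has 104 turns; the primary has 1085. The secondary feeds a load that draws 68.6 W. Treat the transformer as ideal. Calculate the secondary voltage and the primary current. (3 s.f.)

V_s ≈ 11.5 V, I_p ≈ 0.572 A

V_s = V_p × N_s/N_p = 120 × 104/1085 = 11.502 V.
I_s = P/V_s = 68.6/11.502 = 5.9640 A.
I_p = I_s × N_s/N_p = 5.9640 × 104/1085 = 0.572 A.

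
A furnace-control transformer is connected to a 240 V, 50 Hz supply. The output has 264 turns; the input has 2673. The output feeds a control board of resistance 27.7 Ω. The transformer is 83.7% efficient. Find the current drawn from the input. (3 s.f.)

I_in ≈ 0.101 A

V_out = 240 × 264/2673 = 23.704 V.
I_out = V_out/R = 23.704/27.7 = 0.85573 A.
P_out = V_out I_out = 23.704 × 0.85573 = 20.284 W.
P_in = P_out/η = 20.284/0.837 = 24.234 W.
I_in = P_in/V_in = 24.234/240 = 0.101 A.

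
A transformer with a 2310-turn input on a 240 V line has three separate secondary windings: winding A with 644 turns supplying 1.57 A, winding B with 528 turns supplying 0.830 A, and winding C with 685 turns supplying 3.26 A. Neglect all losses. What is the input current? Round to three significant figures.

I_in ≈ 1.59 A

V_A = 240 × 644/2310 = 66.909 V; V_B = 240 × 528/2310 = 54.857 V; V_C = 240 × 685/2310 = 71.169 V.
P_out = V_A I_A + V_B I_B + V_C I_C = 66.909×1.57 + 54.857×0.830 + 71.169×3.26 = 105.05 + 45.531 + 232.01 = 382.59 W.
Ideal ⇒ P_in = P_out, so I_in = P_out/V_in = 382.59/240 = 1.59 A.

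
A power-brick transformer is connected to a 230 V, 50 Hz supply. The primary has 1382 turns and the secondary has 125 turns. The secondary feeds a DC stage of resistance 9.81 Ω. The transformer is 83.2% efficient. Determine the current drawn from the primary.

V_s = 230 × 125/1382 = 20.803 V.
I_s = V_s/R = 20.803/9.81 = 2.1206 A.
P_out = V_s I_s = 20.803 × 2.1206 = 44.115 W.
P_in = P_out/η = 44.115/0.832 = 53.023 W.
I_p = P_in/V_p = 53.023/230 = 0.231 A.

I_p ≈ 0.231 A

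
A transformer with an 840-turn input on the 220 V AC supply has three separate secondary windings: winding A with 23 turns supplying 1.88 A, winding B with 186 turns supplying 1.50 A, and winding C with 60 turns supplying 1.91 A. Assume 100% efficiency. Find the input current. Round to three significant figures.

V_A = 220 × 23/840 = 6.0238 V; V_B = 220 × 186/840 = 48.714 V; V_C = 220 × 60/840 = 15.714 V.
P_out = V_A I_A + V_B I_B + V_C I_C = 6.0238×1.88 + 48.714×1.50 + 15.714×1.91 = 11.325 + 73.071 + 30.014 = 114.41 W.
Ideal ⇒ P_in = P_out, so I_in = P_out/V_in = 114.41/220 = 0.520 A.

I_in ≈ 0.520 A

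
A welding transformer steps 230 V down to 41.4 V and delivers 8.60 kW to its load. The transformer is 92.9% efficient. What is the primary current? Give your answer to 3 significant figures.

P_in = P_out/η = 8600/0.929 = 9257.3 W.
I_p = P_in/V_p = 9257.3/230 = 40.2 A.

I_p ≈ 40.2 A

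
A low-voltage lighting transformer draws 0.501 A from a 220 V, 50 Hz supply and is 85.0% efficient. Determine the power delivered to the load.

P_in = V_p I_p = 220 × 0.501 = 110.22 W.
P_out = η P_in = 0.850 × 110.22 = 93.7 W.

P_out ≈ 93.7 W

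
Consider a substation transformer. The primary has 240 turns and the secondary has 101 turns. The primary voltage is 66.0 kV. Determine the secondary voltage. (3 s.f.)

V_s/V_p = N_s/N_p, so V_s = 66000 × 101/240 = 27800 V.

V_s ≈ 27800 V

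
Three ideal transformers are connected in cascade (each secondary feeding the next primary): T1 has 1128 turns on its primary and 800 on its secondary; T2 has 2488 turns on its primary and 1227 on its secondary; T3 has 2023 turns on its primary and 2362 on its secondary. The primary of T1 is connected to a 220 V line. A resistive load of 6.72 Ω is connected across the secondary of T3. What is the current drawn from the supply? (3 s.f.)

I_supply ≈ 5.46 A

Secondary of T1: V = 220.00 × 800/1128 = 156.03 V.
Secondary of T2: V = 156.03 × 1227/2488 = 76.948 V.
Secondary of T3: V = 76.948 × 2362/2023 = 89.842 V.
I_load = 89.842/6.72 = 13.369 A, so P_out = 89.842 × 13.369 = 1201.1 W.
All ideal ⇒ P_in = P_out, so I_supply = 1201.1/220 = 5.46 A.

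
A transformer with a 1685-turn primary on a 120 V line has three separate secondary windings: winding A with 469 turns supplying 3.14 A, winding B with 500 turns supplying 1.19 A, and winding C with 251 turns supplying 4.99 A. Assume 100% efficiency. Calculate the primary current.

V_A = 120 × 469/1685 = 33.401 V; V_B = 120 × 500/1685 = 35.608 V; V_C = 120 × 251/1685 = 17.875 V.
P_out = V_A I_A + V_B I_B + V_C I_C = 33.401×3.14 + 35.608×1.19 + 17.875×4.99 = 104.88 + 42.374 + 89.198 = 236.45 W.
Ideal ⇒ P_in = P_out, so I_p = P_out/V_p = 236.45/120 = 1.97 A.

I_p ≈ 1.97 A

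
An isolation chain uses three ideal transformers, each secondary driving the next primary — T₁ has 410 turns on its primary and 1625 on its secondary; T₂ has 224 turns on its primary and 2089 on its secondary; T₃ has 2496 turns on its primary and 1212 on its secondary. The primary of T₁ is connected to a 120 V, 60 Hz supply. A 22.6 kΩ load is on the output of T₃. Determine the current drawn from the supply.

I_supply ≈ 1.71 A

After T₁: V = 120.00 × 1625/410 = 475.61 V.
After T₂: V = 475.61 × 2089/224 = 4435.5 V.
After T₃: V = 4435.5 × 1212/2496 = 2153.8 V.
I_load = 2153.8/22600 = 0.095300 A, so P_out = 2153.8 × 0.095300 = 205.25 W.
All ideal ⇒ P_in = P_out, so I_supply = 205.25/120 = 1.71 A.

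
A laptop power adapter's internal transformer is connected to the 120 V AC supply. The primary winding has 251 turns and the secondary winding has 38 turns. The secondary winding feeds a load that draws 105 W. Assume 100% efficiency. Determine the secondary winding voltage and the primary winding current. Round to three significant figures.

V_s = V_p × N_s/N_p = 120 × 38/251 = 18.167 V.
I_s = P/V_s = 105/18.167 = 5.7796 A.
I_p = I_s × N_s/N_p = 5.7796 × 38/251 = 0.875 A.

V_s ≈ 18.2 V, I_p ≈ 0.875 A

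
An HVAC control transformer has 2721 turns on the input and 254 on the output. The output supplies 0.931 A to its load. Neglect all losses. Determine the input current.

For an ideal transformer I_in/I_out = N_out/N_in, so I_in = 0.931 × 254/2721 = 0.0869 A.

I_in ≈ 0.0869 A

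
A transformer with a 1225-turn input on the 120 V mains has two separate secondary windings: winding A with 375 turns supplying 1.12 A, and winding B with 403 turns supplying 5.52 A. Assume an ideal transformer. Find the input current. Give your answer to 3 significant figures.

I_in ≈ 2.16 A

V_A = 120 × 375/1225 = 36.735 V; V_B = 120 × 403/1225 = 39.478 V.
P_out = V_A I_A + V_B I_B = 36.735×1.12 + 39.478×5.52 = 41.143 + 217.92 = 259.06 W.
Ideal ⇒ P_in = P_out, so I_in = P_out/V_in = 259.06/120 = 2.16 A.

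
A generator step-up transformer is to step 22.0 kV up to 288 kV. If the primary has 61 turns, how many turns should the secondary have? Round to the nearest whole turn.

N_s = 799 turns

N_s/N_p = V_s/V_p, so N_s = 61 × 288000/22000 = 798.5 ≈ 799 turns.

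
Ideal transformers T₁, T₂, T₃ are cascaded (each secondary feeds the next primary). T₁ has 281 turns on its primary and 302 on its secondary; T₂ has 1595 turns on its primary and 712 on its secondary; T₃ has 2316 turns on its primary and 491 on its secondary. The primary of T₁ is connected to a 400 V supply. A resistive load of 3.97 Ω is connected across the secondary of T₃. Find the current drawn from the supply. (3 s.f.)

After T₁: V = 400.00 × 302/281 = 429.89 V.
After T₂: V = 429.89 × 712/1595 = 191.90 V.
After T₃: V = 191.90 × 491/2316 = 40.684 V.
I_load = 40.684/3.97 = 10.248 A, so P_out = 40.684 × 10.248 = 416.92 W.
All ideal ⇒ P_in = P_out, so I_supply = 416.92/400 = 1.04 A.

I_supply ≈ 1.04 A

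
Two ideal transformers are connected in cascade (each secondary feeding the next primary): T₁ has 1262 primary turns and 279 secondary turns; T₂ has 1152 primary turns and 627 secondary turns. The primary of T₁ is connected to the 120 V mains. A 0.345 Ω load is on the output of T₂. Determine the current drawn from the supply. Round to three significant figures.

I_supply ≈ 5.04 A

Secondary of T₁: V = 120.00 × 279/1262 = 26.529 V.
Secondary of T₂: V = 26.529 × 627/1152 = 14.439 V.
I_load = 14.439/0.345 = 41.853 A, so P_out = 14.439 × 41.853 = 604.31 W.
All ideal ⇒ P_in = P_out, so I_supply = 604.31/120 = 5.04 A.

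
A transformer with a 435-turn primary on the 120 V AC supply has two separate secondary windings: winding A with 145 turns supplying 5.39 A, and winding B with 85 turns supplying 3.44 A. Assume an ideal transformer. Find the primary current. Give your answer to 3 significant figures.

V_A = 120 × 145/435 = 40.000 V; V_B = 120 × 85/435 = 23.448 V.
P_out = V_A I_A + V_B I_B = 40.000×5.39 + 23.448×3.44 = 215.60 + 80.662 = 296.26 W.
Ideal ⇒ P_in = P_out, so I_p = P_out/V_p = 296.26/120 = 2.47 A.

I_p ≈ 2.47 A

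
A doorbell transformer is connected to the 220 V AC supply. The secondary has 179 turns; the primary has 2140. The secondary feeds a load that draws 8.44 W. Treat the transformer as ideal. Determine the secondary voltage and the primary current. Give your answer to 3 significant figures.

V_s ≈ 18.4 V, I_p ≈ 0.0384 A

V_s = V_p × N_s/N_p = 220 × 179/2140 = 18.402 V.
I_s = P/V_s = 8.44/18.402 = 0.45865 A.
I_p = I_s × N_s/N_p = 0.45865 × 179/2140 = 0.0384 A.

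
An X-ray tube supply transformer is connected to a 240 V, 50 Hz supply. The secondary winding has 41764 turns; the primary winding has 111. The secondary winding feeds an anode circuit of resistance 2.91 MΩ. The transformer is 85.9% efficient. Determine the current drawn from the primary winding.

I_p ≈ 13.6 A

V_s = 240 × 41764/111 = 90301 V.
I_s = V_s/R = 90301/(2.91×10^6) = 0.031031 A.
P_out = V_s I_s = 90301 × 0.031031 = 2802.1 W.
P_in = P_out/η = 2802.1/0.859 = 3262.1 W.
I_p = P_in/V_p = 3262.1/240 = 13.6 A.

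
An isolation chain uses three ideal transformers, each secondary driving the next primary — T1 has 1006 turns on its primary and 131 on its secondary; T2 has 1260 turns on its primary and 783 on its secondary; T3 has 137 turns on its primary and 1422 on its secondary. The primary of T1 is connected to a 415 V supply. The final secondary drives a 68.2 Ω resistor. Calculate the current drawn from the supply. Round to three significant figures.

Secondary of T1: V = 415.00 × 131/1006 = 54.041 V.
Secondary of T2: V = 54.041 × 783/1260 = 33.582 V.
Secondary of T3: V = 33.582 × 1422/137 = 348.57 V.
I_load = 348.57/68.2 = 5.1110 A, so P_out = 348.57 × 5.1110 = 1781.6 W.
All ideal ⇒ P_in = P_out, so I_supply = 1781.6/415 = 4.29 A.

I_supply ≈ 4.29 A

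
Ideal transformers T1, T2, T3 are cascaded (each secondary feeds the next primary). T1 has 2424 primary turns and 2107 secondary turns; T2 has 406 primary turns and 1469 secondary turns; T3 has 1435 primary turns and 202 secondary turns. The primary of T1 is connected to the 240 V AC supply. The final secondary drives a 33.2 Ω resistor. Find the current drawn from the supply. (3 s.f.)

After T1: V = 240.00 × 2107/2424 = 208.61 V.
After T2: V = 208.61 × 1469/406 = 754.81 V.
After T3: V = 754.81 × 202/1435 = 106.25 V.
I_load = 106.25/33.2 = 3.2004 A, so P_out = 106.25 × 3.2004 = 340.05 W.
All ideal ⇒ P_in = P_out, so I_supply = 340.05/240 = 1.42 A.

I_supply ≈ 1.42 A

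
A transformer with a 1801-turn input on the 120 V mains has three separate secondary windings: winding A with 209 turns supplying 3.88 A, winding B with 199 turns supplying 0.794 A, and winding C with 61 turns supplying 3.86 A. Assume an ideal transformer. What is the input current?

I_in ≈ 0.669 A

V_A = 120 × 209/1801 = 13.926 V; V_B = 120 × 199/1801 = 13.259 V; V_C = 120 × 61/1801 = 4.0644 V.
P_out = V_A I_A + V_B I_B + V_C I_C = 13.926×3.88 + 13.259×0.794 + 4.0644×3.86 = 54.031 + 10.528 + 15.689 = 80.248 W.
Ideal ⇒ P_in = P_out, so I_in = P_out/V_in = 80.248/120 = 0.669 A.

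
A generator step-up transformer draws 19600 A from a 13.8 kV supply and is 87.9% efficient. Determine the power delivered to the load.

P_out ≈ 2.38×10^8 W

P_in = V_p I_p = 13800 × 19600 = 2.7048×10^8 W.
P_out = η P_in = 0.879 × 2.7048×10^8 = 2.38×10^8 W.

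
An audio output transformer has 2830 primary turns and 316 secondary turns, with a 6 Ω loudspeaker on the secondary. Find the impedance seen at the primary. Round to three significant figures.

Z_p = (N_p/N_s)² × Z_s = (2830/316)² × 6 = 481 Ω.

Z_p ≈ 481 Ω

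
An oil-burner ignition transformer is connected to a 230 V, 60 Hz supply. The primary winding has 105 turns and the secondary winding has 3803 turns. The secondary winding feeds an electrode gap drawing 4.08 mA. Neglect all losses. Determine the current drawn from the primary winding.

For an ideal transformer I_p N_p = I_s N_s, so I_p = 0.00408 × 3803/105 = 0.148 A.

I_p ≈ 0.148 A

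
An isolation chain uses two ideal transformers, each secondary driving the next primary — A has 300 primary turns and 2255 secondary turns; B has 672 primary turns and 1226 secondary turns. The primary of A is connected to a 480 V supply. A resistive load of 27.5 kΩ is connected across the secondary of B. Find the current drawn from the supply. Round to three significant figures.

I_supply ≈ 3.28 A

Secondary of A: V = 480.00 × 2255/300 = 3608.0 V.
Secondary of B: V = 3608.0 × 1226/672 = 6582.5 V.
I_load = 6582.5/27500 = 0.23936 A, so P_out = 6582.5 × 0.23936 = 1575.6 W.
All ideal ⇒ P_in = P_out, so I_supply = 1575.6/480 = 3.28 A.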